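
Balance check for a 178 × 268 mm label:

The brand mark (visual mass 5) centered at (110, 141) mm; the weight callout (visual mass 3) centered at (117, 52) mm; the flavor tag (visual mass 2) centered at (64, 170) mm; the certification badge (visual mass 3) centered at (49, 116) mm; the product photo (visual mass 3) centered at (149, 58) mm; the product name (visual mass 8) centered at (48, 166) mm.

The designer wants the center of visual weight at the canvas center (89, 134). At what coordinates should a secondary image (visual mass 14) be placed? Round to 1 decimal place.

(98.2, 145.8)

After adding the secondary image, total weight = 5 + 3 + 2 + 3 + 3 + 8 + 14 = 38.
Along x: (2007 + 14·x) / 38 = 89 (existing moment 5·110 + 3·117 + 2·64 + 3·49 + 3·149 + 8·48 = 2007) ⇒ x = (3382 − 2007) / 14 ≈ 98.21.
Along y: (3051 + 14·y) / 38 = 134 (existing moment 5·141 + 3·52 + 2·170 + 3·116 + 3·58 + 8·166 = 3051) ⇒ y = (5092 − 3051) / 14 ≈ 145.79.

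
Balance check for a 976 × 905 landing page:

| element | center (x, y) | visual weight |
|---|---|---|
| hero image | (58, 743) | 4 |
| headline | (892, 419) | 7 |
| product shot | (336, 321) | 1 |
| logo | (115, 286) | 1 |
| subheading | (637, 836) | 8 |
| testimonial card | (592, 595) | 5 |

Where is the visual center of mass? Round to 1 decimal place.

(576.3, 622.1)

Weights sum to 4 + 7 + 1 + 1 + 8 + 5 = 26.
x-moment: 4·58 + 7·892 + 1·336 + 1·115 + 8·637 + 5·592 = 14983; centroid 14983/26 ≈ 576.27.
y-moment: 4·743 + 7·419 + 1·321 + 1·286 + 8·836 + 5·595 = 16175; centroid 16175/26 ≈ 622.12.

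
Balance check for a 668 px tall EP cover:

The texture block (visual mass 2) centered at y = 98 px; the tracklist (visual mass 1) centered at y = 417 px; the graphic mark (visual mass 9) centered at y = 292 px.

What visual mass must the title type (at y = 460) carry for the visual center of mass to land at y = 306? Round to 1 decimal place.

Known weights sum to 2 + 1 + 9 = 12; their moment is 2·98 + 1·417 + 9·292 = 3241.
For the centroid to hit 306: (3241 + w·460) / (12 + w) = 306.
So w = (306·12 − 3241)/(460 − 306) = 431/154 ≈ 2.80.

w ≈ 2.8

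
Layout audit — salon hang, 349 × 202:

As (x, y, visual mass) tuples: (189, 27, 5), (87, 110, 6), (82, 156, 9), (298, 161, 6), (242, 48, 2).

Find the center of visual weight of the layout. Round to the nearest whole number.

Total weight = 5 + 6 + 9 + 6 + 2 = 28.
x: (5·189 + 6·87 + 9·82 + 6·298 + 2·242) / 28 = 4477 / 28 ≈ 159.89
y: (5·27 + 6·110 + 9·156 + 6·161 + 2·48) / 28 = 3261 / 28 ≈ 116.46

(160, 116)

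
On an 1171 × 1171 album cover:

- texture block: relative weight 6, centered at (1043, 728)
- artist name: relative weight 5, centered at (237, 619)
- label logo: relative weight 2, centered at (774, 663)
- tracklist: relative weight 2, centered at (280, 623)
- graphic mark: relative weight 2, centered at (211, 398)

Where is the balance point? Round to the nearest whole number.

(587, 637)

Weights sum to 6 + 5 + 2 + 2 + 2 = 17.
x: (6·1043 + 5·237 + 2·774 + 2·280 + 2·211) / 17 = 9973 / 17 ≈ 586.65
y: (6·728 + 5·619 + 2·663 + 2·623 + 2·398) / 17 = 10831 / 17 ≈ 637.12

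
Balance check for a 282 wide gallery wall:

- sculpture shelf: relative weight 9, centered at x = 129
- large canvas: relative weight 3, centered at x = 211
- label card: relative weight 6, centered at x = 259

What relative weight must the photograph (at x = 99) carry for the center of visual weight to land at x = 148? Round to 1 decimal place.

Existing Σw = 18 (9 + 3 + 6); existing moment 9·129 + 3·211 + 6·259 = 3348.
Set Σw·x/Σw = 148: (3348 + 99w) = 148·(18 + w).
Rearranging, w·(99 − 148) = 148·18 − 3348 = -684, so w ≈ -684/-49 = 13.96.

w ≈ 14.0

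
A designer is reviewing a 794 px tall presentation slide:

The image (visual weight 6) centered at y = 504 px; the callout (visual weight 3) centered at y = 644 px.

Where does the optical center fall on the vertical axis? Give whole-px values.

y ≈ 551

Σw = 6 + 3 = 9.
Σw·y = 6·504 + 3·644 = 4956, so ȳ = 4956/9 ≈ 550.67.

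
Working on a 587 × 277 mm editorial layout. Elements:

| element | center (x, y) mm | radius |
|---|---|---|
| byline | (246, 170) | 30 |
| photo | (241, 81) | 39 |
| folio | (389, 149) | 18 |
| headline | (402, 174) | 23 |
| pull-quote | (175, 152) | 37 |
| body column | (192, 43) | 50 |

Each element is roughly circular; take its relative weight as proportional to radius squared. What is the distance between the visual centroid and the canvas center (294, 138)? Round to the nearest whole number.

≈ 73 mm

r² weights: byline 30² = 900, photo 39² = 1521, folio 18² = 324, headline 23² = 529, pull-quote 37² = 1369, body column 50² = 2500. Total = 7143.
Σw·x = 1646230; x̄ = 1646230/7143 ≈ 230.47.
y: moment 732111 / weight 7143 ≈ 102.49
From (294, 138): dx = -63.53, dy = -35.51, so the distance is √(dx²+dy²) ≈ 72.78.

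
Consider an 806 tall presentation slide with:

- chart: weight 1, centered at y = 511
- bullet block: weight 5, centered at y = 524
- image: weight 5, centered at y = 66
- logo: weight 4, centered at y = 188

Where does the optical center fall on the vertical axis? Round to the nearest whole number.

Total weight = 1 + 5 + 5 + 4 = 15.
y-moment: 1·511 + 5·524 + 5·66 + 4·188 = 4213; centroid 4213/15 ≈ 280.87.

y ≈ 281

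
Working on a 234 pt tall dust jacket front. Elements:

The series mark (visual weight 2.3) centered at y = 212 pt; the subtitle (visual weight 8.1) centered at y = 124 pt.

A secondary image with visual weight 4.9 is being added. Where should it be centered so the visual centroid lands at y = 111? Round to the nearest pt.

y ≈ 42

After adding the secondary image, total weight = 2.3 + 8.1 + 4.9 = 15.3.
y: target moment 15.3×111 = 1698.3; current 2.3·212 + 8.1·124 = 1492.0; the secondary image supplies 206.3, so y = 206.3/4.9 ≈ 42.10.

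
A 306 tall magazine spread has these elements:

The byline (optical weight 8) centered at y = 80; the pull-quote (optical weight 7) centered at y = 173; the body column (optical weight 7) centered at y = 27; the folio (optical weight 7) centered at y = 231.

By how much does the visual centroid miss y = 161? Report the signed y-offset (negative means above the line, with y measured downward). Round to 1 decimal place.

Weights sum to 8 + 7 + 7 + 7 = 29.
Σw·y = 8·80 + 7·173 + 7·27 + 7·231 = 3657, so ȳ = 3657/29 ≈ 126.10.
Offset from y = 161: 126.10 − 161 ≈ -34.90.

≈ -34.9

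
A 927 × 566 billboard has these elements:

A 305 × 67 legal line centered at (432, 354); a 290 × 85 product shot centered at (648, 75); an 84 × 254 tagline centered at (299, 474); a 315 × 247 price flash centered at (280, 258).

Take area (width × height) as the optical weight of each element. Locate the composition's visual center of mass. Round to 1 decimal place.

Taking area as weight: legal line 305·67 = 20435, product shot 290·85 = 24650, tagline 84·254 = 21336, price flash 315·247 = 77805. Sum 144226.
x: (20435·432 + 24650·648 + 21336·299 + 77805·280) / 144226 = 52965984 / 144226 ≈ 367.24
y: (20435·354 + 24650·75 + 21336·474 + 77805·258) / 144226 = 39269694 / 144226 ≈ 272.28

(367.2, 272.3)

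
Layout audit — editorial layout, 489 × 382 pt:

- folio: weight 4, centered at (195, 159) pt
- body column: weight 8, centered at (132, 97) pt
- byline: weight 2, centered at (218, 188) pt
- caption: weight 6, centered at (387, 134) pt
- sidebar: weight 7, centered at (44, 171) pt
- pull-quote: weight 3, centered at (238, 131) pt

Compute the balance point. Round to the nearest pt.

(187, 139)

Weights sum to 4 + 8 + 2 + 6 + 7 + 3 = 30.
x-moment: 4·195 + 8·132 + 2·218 + 6·387 + 7·44 + 3·238 = 5616; centroid 5616/30 ≈ 187.20.
y-moment: 4·159 + 8·97 + 2·188 + 6·134 + 7·171 + 3·131 = 4182; centroid 4182/30 ≈ 139.40.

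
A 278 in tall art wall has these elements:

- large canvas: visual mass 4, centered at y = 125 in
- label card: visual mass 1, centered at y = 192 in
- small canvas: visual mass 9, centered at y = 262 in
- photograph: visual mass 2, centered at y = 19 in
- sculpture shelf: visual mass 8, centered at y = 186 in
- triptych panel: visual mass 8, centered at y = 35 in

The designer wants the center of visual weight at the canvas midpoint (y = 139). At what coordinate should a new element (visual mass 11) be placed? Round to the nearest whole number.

After adding the new element, total weight = 4 + 1 + 9 + 2 + 8 + 8 + 11 = 43.
Along y: (4856 + 11·y) / 43 = 139 (existing moment 4·125 + 1·192 + 9·262 + 2·19 + 8·186 + 8·35 = 4856) ⇒ y = (5977 − 4856) / 11 ≈ 101.91.

y ≈ 102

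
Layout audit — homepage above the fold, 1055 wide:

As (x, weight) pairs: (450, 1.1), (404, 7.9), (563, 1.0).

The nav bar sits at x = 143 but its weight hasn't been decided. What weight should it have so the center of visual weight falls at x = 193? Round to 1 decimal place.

Fixed elements: Σw = 1.1 + 7.9 + 1.0 = 10.0, Σw·x = 1.1·450 + 7.9·404 + 1.0·563 = 4249.6.
For the centroid to hit 193: (4249.6 + w·143) / (10.0 + w) = 193.
So w = (193·10.0 − 4249.6)/(143 − 193) = -2319.6/-50 ≈ 46.39.

w ≈ 46.4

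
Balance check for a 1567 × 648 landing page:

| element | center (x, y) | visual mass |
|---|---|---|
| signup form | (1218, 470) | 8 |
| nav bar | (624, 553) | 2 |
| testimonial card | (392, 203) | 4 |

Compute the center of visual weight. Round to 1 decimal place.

Total weight = 8 + 2 + 4 = 14.
Σw·x = 8·1218 + 2·624 + 4·392 = 12560, so x̄ = 12560/14 ≈ 897.14.
Σw·y = 8·470 + 2·553 + 4·203 = 5678, so ȳ = 5678/14 ≈ 405.57.

(897.1, 405.6)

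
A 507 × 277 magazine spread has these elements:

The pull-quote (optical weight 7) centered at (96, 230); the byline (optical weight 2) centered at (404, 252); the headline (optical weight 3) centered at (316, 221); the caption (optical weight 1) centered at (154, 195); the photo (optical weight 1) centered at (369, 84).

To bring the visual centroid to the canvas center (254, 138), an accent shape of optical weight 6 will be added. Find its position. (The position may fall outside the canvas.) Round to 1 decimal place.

(354.8, -49.3)

After adding the accent shape, total weight = 7 + 2 + 3 + 1 + 1 + 6 = 20.
Along x: (2951 + 6·x) / 20 = 254 (existing moment 7·96 + 2·404 + 3·316 + 1·154 + 1·369 = 2951) ⇒ x = (5080 − 2951) / 6 ≈ 354.83.
Along y: (3056 + 6·y) / 20 = 138 (existing moment 7·230 + 2·252 + 3·221 + 1·195 + 1·84 = 3056) ⇒ y = (2760 − 3056) / 6 ≈ -49.33.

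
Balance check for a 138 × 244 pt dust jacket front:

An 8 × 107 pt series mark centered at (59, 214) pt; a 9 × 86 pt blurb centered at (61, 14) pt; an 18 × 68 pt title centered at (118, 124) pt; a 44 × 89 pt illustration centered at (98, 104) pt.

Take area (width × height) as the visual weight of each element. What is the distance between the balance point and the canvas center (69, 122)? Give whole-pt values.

Taking area as weight: series mark 8·107 = 856, blurb 9·86 = 774, title 18·68 = 1224, illustration 44·89 = 3916. Sum 6770.
Σw·x = 856·59 + 774·61 + 1224·118 + 3916·98 = 625918, so x̄ = 625918/6770 ≈ 92.45.
Σw·y = 856·214 + 774·14 + 1224·124 + 3916·104 = 753060, so ȳ = 753060/6770 ≈ 111.23.
Offset from (69, 122): Δx ≈ 23.45, Δy ≈ -10.77; distance = √(Δx² + Δy²) ≈ 25.81.

≈ 26 pt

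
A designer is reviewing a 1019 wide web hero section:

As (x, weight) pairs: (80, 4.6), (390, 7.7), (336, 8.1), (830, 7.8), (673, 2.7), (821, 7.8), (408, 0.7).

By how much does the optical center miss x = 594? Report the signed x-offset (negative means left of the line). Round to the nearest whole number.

Σw = 4.6 + 7.7 + 8.1 + 7.8 + 2.7 + 7.8 + 0.7 = 39.4.
x-moment: 4.6·80 + 7.7·390 + 8.1·336 + 7.8·830 + 2.7·673 + 7.8·821 + 0.7·408 = 21073.1; centroid 21073.1/39.4 ≈ 534.85.
Offset from x = 594: 534.85 − 594 ≈ -59.15.

≈ -59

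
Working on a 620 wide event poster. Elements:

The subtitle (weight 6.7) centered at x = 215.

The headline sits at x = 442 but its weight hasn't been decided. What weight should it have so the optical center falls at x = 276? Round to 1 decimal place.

w ≈ 2.5

The single fixed element contributes weight 6.7, moment 6.7·215 = 1440.5.
Balance at x = 276 requires (1440.5 + w·442) / (6.7 + w) = 276.
Rearranging, w·(442 − 276) = 276·6.7 − 1440.5 = 408.7, so w ≈ 408.7/166 = 2.46.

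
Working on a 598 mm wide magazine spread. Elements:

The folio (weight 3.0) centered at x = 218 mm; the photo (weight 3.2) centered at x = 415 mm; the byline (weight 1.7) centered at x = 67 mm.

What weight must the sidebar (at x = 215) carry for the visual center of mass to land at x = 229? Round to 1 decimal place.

w ≈ 20.5

Existing Σw = 7.9 (3.0 + 3.2 + 1.7); existing moment 3.0·218 + 3.2·415 + 1.7·67 = 2095.9.
For the centroid to hit 229: (2095.9 + w·215) / (7.9 + w) = 229.
So w = (229·7.9 − 2095.9)/(215 − 229) = -286.8/-14 ≈ 20.49.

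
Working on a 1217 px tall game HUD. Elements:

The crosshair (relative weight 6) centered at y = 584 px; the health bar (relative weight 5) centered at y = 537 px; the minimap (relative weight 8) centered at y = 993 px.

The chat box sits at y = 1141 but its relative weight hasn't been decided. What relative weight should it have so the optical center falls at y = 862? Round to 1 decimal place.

w ≈ 8.0

Existing Σw = 19 (6 + 5 + 8); existing moment 6·584 + 5·537 + 8·993 = 14133.
Balance at y = 862 requires (14133 + w·1141) / (19 + w) = 862.
So w = (862·19 − 14133)/(1141 − 862) = 2245/279 ≈ 8.05.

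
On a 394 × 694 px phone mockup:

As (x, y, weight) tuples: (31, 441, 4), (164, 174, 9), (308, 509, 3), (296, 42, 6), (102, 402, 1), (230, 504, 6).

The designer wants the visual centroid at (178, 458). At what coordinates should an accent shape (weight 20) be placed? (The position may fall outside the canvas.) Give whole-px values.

New total weight: (4 + 9 + 3 + 6 + 1 + 6) + 20 = 49.
Along x: (5782 + 20·x) / 49 = 178 (existing moment 4·31 + 9·164 + 3·308 + 6·296 + 1·102 + 6·230 = 5782) ⇒ x = (8722 − 5782) / 20 ≈ 147.00.
Along y: (8535 + 20·y) / 49 = 458 (existing moment 4·441 + 9·174 + 3·509 + 6·42 + 1·402 + 6·504 = 8535) ⇒ y = (22442 − 8535) / 20 ≈ 695.35.

(147, 695)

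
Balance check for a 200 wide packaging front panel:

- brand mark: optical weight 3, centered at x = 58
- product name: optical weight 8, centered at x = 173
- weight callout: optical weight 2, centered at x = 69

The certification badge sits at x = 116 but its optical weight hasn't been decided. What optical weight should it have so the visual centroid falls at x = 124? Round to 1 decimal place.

w ≈ 10.5

Known weights sum to 3 + 8 + 2 = 13; their moment is 3·58 + 8·173 + 2·69 = 1696.
For the centroid to hit 124: (1696 + w·116) / (13 + w) = 124.
Solving: w = (124·13 − 1696) / (116 − 124) = -84 / -8 ≈ 10.50.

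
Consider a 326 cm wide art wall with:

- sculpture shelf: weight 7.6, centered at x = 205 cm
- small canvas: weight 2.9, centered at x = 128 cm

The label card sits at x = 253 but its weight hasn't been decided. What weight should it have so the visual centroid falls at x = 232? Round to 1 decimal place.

w ≈ 24.1

Known weights sum to 7.6 + 2.9 = 10.5; their moment is 7.6·205 + 2.9·128 = 1929.2.
For the centroid to hit 232: (1929.2 + w·253) / (10.5 + w) = 232.
So w = (232·10.5 − 1929.2)/(253 − 232) = 506.8/21 ≈ 24.13.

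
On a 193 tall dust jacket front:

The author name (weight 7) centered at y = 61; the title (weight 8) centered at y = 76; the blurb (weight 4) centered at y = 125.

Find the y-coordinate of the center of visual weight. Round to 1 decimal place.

Weights sum to 7 + 8 + 4 = 19.
y: (7·61 + 8·76 + 4·125) / 19 = 1535 / 19 ≈ 80.79

y ≈ 80.8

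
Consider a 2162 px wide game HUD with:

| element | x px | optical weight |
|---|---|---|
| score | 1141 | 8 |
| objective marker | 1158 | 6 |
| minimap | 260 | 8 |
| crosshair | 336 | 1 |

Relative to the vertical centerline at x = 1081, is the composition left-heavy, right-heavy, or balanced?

Total weight = 8 + 6 + 8 + 1 = 23.
x-moment: 8·1141 + 6·1158 + 8·260 + 1·336 = 18492; centroid 18492/23 ≈ 804.00.
Since 804.0 is left of 1081, the composition reads left-heavy.

left-heavy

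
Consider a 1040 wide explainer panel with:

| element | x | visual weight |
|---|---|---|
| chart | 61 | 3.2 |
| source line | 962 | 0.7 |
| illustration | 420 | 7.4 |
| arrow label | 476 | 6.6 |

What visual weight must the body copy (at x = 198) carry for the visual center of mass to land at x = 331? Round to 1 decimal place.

w ≈ 9.0

Fixed elements: Σw = 3.2 + 0.7 + 7.4 + 6.6 = 17.9, Σw·x = 3.2·61 + 0.7·962 + 7.4·420 + 6.6·476 = 7118.2.
Set Σw·x/Σw = 331: (7118.2 + 198w) = 331·(17.9 + w).
So w = (331·17.9 − 7118.2)/(198 − 331) = -1193.3/-133 ≈ 8.97.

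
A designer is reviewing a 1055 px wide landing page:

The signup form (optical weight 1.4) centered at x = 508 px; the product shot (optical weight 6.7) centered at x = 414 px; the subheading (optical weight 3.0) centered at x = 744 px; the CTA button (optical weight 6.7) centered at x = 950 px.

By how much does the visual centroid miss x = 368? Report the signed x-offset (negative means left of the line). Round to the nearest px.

Σw = 1.4 + 6.7 + 3.0 + 6.7 = 17.8.
Σw·x = 1.4·508 + 6.7·414 + 3.0·744 + 6.7·950 = 12082.0, so x̄ = 12082.0/17.8 ≈ 678.76.
Difference: 678.76 − 368 ≈ 310.76.

≈ 311 px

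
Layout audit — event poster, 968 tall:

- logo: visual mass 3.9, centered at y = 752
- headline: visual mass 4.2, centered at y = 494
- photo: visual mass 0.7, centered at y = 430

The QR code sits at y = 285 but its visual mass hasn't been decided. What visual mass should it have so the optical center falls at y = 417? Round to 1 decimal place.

Known weights sum to 3.9 + 4.2 + 0.7 = 8.8; their moment is 3.9·752 + 4.2·494 + 0.7·430 = 5308.6.
Balance at y = 417 requires (5308.6 + w·285) / (8.8 + w) = 417.
Rearranging, w·(285 − 417) = 417·8.8 − 5308.6 = -1639.0, so w ≈ -1639.0/-132 = 12.42.

w ≈ 12.4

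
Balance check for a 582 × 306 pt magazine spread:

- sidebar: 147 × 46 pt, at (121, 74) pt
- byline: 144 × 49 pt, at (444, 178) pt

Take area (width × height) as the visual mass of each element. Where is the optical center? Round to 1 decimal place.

(285.9, 127.1)

Areas → weights: sidebar 147·46 = 6762, byline 144·49 = 7056; Σw = 13818.
x: (6762·121 + 7056·444) / 13818 = 3951066 / 13818 ≈ 285.94
y: (6762·74 + 7056·178) / 13818 = 1756356 / 13818 ≈ 127.11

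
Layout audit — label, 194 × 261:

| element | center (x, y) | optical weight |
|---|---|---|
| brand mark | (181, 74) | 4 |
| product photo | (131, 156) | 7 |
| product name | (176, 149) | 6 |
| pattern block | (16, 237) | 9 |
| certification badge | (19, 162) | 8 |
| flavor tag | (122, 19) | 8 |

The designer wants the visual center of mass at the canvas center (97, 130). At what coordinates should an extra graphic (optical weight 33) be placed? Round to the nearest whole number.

(100, 118)

With the extra graphic, Σw becomes 4 + 7 + 6 + 9 + 8 + 8 + 33 = 75.
x: need Σw·x = 75·97 = 7275. Existing = 4·181 + 7·131 + 6·176 + 9·16 + 8·19 + 8·122 = 3969. Remainder 3306 / 33 ≈ 100.18.
y: need Σw·y = 75·130 = 9750. Existing = 4·74 + 7·156 + 6·149 + 9·237 + 8·162 + 8·19 = 5863. Remainder 3887 / 33 ≈ 117.79.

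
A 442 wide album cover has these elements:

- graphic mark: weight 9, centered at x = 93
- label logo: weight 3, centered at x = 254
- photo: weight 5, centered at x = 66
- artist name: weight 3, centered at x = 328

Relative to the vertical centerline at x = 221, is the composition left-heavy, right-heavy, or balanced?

left-heavy

Σw = 9 + 3 + 5 + 3 = 20.
x: (9·93 + 3·254 + 5·66 + 3·328) / 20 = 2913 / 20 ≈ 145.65
Since 145.7 is left of 221, the composition reads left-heavy.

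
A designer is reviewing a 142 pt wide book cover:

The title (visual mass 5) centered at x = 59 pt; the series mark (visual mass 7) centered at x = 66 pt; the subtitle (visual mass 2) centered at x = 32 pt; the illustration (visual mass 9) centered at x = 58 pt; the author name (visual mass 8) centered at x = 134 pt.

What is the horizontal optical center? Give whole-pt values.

Σw = 5 + 7 + 2 + 9 + 8 = 31.
Σw·x = 5·59 + 7·66 + 2·32 + 9·58 + 8·134 = 2415, so x̄ = 2415/31 ≈ 77.90.

x ≈ 78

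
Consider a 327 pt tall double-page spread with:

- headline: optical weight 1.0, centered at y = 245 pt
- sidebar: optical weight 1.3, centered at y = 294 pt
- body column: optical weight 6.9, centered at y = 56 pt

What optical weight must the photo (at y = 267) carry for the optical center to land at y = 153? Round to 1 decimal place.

Existing Σw = 9.2 (1.0 + 1.3 + 6.9); existing moment 1.0·245 + 1.3·294 + 6.9·56 = 1013.6.
For the centroid to hit 153: (1013.6 + w·267) / (9.2 + w) = 153.
So w = (153·9.2 − 1013.6)/(267 − 153) = 394.0/114 ≈ 3.46.

w ≈ 3.5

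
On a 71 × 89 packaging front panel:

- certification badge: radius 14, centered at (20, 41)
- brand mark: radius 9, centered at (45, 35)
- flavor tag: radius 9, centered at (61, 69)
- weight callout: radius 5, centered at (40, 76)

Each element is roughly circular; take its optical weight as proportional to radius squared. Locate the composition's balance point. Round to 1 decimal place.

(35.3, 47.9)

Weights ∝ r²: certification badge 14² = 196, brand mark 9² = 81, flavor tag 9² = 81, weight callout 5² = 25; Σw = 383.
Σw·x = 196·20 + 81·45 + 81·61 + 25·40 = 13506, so x̄ = 13506/383 ≈ 35.26.
Σw·y = 196·41 + 81·35 + 81·69 + 25·76 = 18360, so ȳ = 18360/383 ≈ 47.94.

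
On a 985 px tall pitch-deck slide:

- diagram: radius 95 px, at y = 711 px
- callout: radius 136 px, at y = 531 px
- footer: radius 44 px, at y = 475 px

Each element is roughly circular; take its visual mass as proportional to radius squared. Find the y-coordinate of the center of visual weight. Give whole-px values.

Weights ∝ r²: diagram 95² = 9025, callout 136² = 18496, footer 44² = 1936; Σw = 29457.
y: (9025·711 + 18496·531 + 1936·475) / 29457 = 17157751 / 29457 ≈ 582.47

y ≈ 582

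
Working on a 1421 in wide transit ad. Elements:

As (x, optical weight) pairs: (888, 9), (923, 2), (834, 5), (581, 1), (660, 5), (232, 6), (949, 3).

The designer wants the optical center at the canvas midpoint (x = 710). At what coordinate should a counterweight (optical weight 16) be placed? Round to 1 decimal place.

x ≈ 702.6

With the counterweight, Σw becomes 9 + 2 + 5 + 1 + 5 + 6 + 3 + 16 = 47.
x: need Σw·x = 47·710 = 33370. Existing = 9·888 + 2·923 + 5·834 + 1·581 + 5·660 + 6·232 + 3·949 = 22128. Remainder 11242 / 16 ≈ 702.62.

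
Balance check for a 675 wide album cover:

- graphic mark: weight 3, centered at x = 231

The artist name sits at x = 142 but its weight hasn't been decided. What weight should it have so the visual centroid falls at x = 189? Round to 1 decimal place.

w ≈ 2.7

Known: weight 3 with moment 3·231 = 693.
Set Σw·x/Σw = 189: (693 + 142w) = 189·(3 + w).
Rearranging, w·(142 − 189) = 189·3 − 693 = -126, so w ≈ -126/-47 = 2.68.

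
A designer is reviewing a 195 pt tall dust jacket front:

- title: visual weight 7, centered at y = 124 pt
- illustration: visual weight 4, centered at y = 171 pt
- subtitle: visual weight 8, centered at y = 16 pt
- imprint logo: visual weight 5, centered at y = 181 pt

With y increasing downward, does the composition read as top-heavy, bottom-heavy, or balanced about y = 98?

Σw = 7 + 4 + 8 + 5 = 24.
y-moment: 7·124 + 4·171 + 8·16 + 5·181 = 2585; centroid 2585/24 ≈ 107.71.
Since 107.7 is below (larger y than) 98, the composition reads bottom-heavy.

bottom-heavy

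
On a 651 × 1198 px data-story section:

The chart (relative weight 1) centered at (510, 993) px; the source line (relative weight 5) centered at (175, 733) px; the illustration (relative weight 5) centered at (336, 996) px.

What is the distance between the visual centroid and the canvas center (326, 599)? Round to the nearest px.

Weights sum to 1 + 5 + 5 = 11.
Σw·x = 1·510 + 5·175 + 5·336 = 3065, so x̄ = 3065/11 ≈ 278.64.
Σw·y = 1·993 + 5·733 + 5·996 = 9638, so ȳ = 9638/11 ≈ 876.18.
From (326, 599): dx = -47.36, dy = 277.18, so the distance is √(dx²+dy²) ≈ 281.20.

≈ 281 px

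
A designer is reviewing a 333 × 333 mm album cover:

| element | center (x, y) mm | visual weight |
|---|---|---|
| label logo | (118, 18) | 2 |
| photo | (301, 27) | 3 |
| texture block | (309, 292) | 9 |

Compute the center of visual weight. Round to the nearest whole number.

(280, 196)

Σw = 2 + 3 + 9 = 14.
x-moment: 2·118 + 3·301 + 9·309 = 3920; centroid 3920/14 ≈ 280.00.
y-moment: 2·18 + 3·27 + 9·292 = 2745; centroid 2745/14 ≈ 196.07.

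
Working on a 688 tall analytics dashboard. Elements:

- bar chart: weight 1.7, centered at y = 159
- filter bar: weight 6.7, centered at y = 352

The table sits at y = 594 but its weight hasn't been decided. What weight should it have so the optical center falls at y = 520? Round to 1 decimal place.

w ≈ 23.5

Fixed elements: Σw = 1.7 + 6.7 = 8.4, Σw·y = 1.7·159 + 6.7·352 = 2628.7.
For the centroid to hit 520: (2628.7 + w·594) / (8.4 + w) = 520.
So w = (520·8.4 − 2628.7)/(594 − 520) = 1739.3/74 ≈ 23.50.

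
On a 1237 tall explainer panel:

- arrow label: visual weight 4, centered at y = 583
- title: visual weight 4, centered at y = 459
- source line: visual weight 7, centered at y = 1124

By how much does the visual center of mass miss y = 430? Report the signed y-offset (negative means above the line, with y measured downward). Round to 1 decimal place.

Total weight = 4 + 4 + 7 = 15.
y-moment: 4·583 + 4·459 + 7·1124 = 12036; centroid 12036/15 ≈ 802.40.
Against y = 430, that's 802.40 − 430 = 372.40.

≈ 372.4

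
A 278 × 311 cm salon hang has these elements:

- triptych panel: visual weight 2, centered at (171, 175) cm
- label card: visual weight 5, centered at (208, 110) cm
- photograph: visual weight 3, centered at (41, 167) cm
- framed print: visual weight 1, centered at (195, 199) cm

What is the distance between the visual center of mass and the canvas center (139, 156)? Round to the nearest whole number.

Total weight = 2 + 5 + 3 + 1 = 11.
x: (2·171 + 5·208 + 3·41 + 1·195) / 11 = 1700 / 11 ≈ 154.55
y: (2·175 + 5·110 + 3·167 + 1·199) / 11 = 1600 / 11 ≈ 145.45
Relative to (139, 156): Δ = (15.55, -10.55); |Δ| = √(15.55² + -10.55²) ≈ 18.78.

≈ 19 cm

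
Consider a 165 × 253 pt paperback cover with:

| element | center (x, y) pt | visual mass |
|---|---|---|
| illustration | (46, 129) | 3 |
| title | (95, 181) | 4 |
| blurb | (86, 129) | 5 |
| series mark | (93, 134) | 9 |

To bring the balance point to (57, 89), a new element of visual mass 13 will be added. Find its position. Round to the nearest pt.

After adding the new element, total weight = 3 + 4 + 5 + 9 + 13 = 34.
x: need Σw·x = 34·57 = 1938. Existing = 3·46 + 4·95 + 5·86 + 9·93 = 1785. Remainder 153 / 13 ≈ 11.77.
y: need Σw·y = 34·89 = 3026. Existing = 3·129 + 4·181 + 5·129 + 9·134 = 2962. Remainder 64 / 13 ≈ 4.92.

(12, 5)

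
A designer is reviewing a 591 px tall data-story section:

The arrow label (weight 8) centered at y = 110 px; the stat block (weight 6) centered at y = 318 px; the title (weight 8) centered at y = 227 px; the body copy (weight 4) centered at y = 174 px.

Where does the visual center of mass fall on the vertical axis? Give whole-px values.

Total weight = 8 + 6 + 8 + 4 = 26.
y: (8·110 + 6·318 + 8·227 + 4·174) / 26 = 5300 / 26 ≈ 203.85

y ≈ 204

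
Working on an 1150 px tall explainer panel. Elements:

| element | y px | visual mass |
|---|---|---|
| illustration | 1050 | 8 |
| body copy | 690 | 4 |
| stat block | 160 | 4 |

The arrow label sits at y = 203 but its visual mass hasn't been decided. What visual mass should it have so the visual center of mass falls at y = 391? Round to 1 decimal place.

w ≈ 29.5

Known weights sum to 8 + 4 + 4 = 16; their moment is 8·1050 + 4·690 + 4·160 = 11800.
For the centroid to hit 391: (11800 + w·203) / (16 + w) = 391.
So w = (391·16 − 11800)/(203 − 391) = -5544/-188 ≈ 29.49.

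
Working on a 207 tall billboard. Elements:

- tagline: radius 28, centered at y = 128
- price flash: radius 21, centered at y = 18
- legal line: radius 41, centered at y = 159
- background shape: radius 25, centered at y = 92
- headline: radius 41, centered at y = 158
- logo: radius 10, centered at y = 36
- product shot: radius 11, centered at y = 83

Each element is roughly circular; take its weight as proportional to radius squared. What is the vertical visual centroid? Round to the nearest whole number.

y ≈ 131

r² weights: tagline 28² = 784, price flash 21² = 441, legal line 41² = 1681, background shape 25² = 625, headline 41² = 1681, logo 10² = 100, product shot 11² = 121. Total = 5433.
Σw·y = 712310; ȳ = 712310/5433 ≈ 131.11.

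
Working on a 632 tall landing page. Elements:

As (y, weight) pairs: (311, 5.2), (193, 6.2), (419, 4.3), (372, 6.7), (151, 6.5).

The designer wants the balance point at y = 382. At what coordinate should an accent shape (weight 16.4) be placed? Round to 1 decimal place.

y ≈ 561.9

New total weight: (5.2 + 6.2 + 4.3 + 6.7 + 6.5) + 16.4 = 45.3.
y: target moment 45.3×382 = 17304.6; current 5.2·311 + 6.2·193 + 4.3·419 + 6.7·372 + 6.5·151 = 8089.4; the accent shape supplies 9215.2, so y = 9215.2/16.4 ≈ 561.90.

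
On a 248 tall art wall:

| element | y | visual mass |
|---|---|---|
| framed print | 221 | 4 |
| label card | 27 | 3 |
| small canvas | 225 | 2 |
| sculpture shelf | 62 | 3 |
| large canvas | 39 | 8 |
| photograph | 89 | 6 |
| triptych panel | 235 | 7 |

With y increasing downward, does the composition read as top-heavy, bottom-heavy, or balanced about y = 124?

Σw = 4 + 3 + 2 + 3 + 8 + 6 + 7 = 33.
y: moment 4092 / weight 33 ≈ 124.00
124.00 = 124 exactly: balanced.

balanced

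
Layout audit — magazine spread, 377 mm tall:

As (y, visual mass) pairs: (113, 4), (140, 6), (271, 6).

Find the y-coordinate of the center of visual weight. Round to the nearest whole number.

y ≈ 182

Weights sum to 4 + 6 + 6 = 16.
y-moment: 4·113 + 6·140 + 6·271 = 2918; centroid 2918/16 ≈ 182.38.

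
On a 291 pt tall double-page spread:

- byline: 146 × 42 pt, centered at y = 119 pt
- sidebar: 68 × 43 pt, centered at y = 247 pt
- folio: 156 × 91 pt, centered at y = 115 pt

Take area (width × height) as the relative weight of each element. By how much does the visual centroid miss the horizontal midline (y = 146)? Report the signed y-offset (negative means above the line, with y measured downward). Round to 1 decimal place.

≈ -13.3 pt

Areas → weights: byline 146·42 = 6132, sidebar 68·43 = 2924, folio 156·91 = 14196; Σw = 23252.
y: (6132·119 + 2924·247 + 14196·115) / 23252 = 3084476 / 23252 ≈ 132.65
Against y = 146, that's 132.65 − 146 = -13.35.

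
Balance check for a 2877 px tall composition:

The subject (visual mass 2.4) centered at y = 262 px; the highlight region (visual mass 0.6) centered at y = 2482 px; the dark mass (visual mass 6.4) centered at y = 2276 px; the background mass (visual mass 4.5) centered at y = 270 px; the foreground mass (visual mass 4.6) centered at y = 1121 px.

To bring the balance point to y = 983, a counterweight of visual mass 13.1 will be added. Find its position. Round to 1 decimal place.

After adding the counterweight, total weight = 2.4 + 0.6 + 6.4 + 4.5 + 4.6 + 13.1 = 31.6.
Along y: (23056.0 + 13.1·y) / 31.6 = 983 (existing moment 2.4·262 + 0.6·2482 + 6.4·2276 + 4.5·270 + 4.6·1121 = 23056.0) ⇒ y = (31062.8 − 23056.0) / 13.1 ≈ 611.21.

y ≈ 611.2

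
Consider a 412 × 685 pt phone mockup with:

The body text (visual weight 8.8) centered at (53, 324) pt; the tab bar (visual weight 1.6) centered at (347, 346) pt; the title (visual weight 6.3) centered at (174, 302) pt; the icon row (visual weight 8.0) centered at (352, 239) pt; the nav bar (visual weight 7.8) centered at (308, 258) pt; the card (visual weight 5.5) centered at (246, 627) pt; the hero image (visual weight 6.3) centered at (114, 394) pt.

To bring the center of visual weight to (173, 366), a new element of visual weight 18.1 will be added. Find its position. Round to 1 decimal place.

(76.7, 424.1)

With the new element, Σw becomes 8.8 + 1.6 + 6.3 + 8.0 + 7.8 + 5.5 + 6.3 + 18.1 = 62.4.
x: need Σw·x = 62.4·173 = 10795.2. Existing = 8.8·53 + 1.6·347 + 6.3·174 + 8.0·352 + 7.8·308 + 5.5·246 + 6.3·114 = 9407.4. Remainder 1387.8 / 18.1 ≈ 76.67.
y: need Σw·y = 62.4·366 = 22838.4. Existing = 8.8·324 + 1.6·346 + 6.3·302 + 8.0·239 + 7.8·258 + 5.5·627 + 6.3·394 = 15162.5. Remainder 7675.9 / 18.1 ≈ 424.08.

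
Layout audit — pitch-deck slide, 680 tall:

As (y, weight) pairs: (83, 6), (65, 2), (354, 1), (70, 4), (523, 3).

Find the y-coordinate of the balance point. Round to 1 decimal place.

y ≈ 176.9

Weights sum to 6 + 2 + 1 + 4 + 3 = 16.
y-moment: 6·83 + 2·65 + 1·354 + 4·70 + 3·523 = 2831; centroid 2831/16 ≈ 176.94.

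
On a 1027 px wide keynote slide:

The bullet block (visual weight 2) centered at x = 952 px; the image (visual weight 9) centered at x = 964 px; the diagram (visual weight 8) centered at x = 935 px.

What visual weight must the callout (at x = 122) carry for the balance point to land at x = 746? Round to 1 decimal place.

Known weights sum to 2 + 9 + 8 = 19; their moment is 2·952 + 9·964 + 8·935 = 18060.
Set Σw·x/Σw = 746: (18060 + 122w) = 746·(19 + w).
So w = (746·19 − 18060)/(122 − 746) = -3886/-624 ≈ 6.23.

w ≈ 6.2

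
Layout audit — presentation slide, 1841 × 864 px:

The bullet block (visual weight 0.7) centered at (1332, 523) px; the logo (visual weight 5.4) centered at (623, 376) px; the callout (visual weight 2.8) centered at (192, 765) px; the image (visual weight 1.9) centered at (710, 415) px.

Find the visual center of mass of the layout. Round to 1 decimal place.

(572.5, 493.2)

Σw = 0.7 + 5.4 + 2.8 + 1.9 = 10.8.
Σw·x = 0.7·1332 + 5.4·623 + 2.8·192 + 1.9·710 = 6183.2, so x̄ = 6183.2/10.8 ≈ 572.52.
Σw·y = 0.7·523 + 5.4·376 + 2.8·765 + 1.9·415 = 5327.0, so ȳ = 5327.0/10.8 ≈ 493.24.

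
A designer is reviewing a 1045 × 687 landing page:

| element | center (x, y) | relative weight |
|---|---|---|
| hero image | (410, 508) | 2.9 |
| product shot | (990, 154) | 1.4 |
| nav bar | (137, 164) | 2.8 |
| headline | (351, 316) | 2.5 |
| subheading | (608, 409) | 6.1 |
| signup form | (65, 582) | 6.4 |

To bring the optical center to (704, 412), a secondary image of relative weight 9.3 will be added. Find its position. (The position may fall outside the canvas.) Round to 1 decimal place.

(1520.9, 406.4)

After adding the secondary image, total weight = 2.9 + 1.4 + 2.8 + 2.5 + 6.1 + 6.4 + 9.3 = 31.4.
x: target moment 31.4×704 = 22105.6; current 2.9·410 + 1.4·990 + 2.8·137 + 2.5·351 + 6.1·608 + 6.4·65 = 7960.9; the secondary image supplies 14144.7, so x = 14144.7/9.3 ≈ 1520.94.
y: target moment 31.4×412 = 12936.8; current 2.9·508 + 1.4·154 + 2.8·164 + 2.5·316 + 6.1·409 + 6.4·582 = 9157.7; the secondary image supplies 3779.1, so y = 3779.1/9.3 ≈ 406.35.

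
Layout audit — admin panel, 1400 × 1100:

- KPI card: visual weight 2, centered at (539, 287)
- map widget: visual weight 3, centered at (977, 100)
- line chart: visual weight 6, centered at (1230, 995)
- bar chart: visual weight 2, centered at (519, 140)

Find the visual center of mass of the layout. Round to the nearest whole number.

Σw = 2 + 3 + 6 + 2 = 13.
Σw·x = 2·539 + 3·977 + 6·1230 + 2·519 = 12427, so x̄ = 12427/13 ≈ 955.92.
Σw·y = 2·287 + 3·100 + 6·995 + 2·140 = 7124, so ȳ = 7124/13 ≈ 548.00.

(956, 548)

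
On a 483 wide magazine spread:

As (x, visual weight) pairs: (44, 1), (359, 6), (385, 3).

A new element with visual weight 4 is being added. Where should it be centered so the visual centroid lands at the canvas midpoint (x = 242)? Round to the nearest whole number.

New total weight: (1 + 6 + 3) + 4 = 14.
x: need Σw·x = 14·242 = 3388. Existing = 1·44 + 6·359 + 3·385 = 3353. Remainder 35 / 4 ≈ 8.75.

x ≈ 9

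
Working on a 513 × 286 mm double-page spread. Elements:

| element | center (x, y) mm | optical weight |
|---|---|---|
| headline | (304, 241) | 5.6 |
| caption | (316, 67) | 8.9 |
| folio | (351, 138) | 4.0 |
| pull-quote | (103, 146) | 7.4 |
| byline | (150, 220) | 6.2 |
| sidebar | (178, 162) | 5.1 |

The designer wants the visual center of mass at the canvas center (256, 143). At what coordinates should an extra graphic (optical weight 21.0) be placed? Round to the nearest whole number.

With the extra graphic, Σw becomes 5.6 + 8.9 + 4.0 + 7.4 + 6.2 + 5.1 + 21.0 = 58.2.
x: need Σw·x = 58.2·256 = 14899.2. Existing = 5.6·304 + 8.9·316 + 4.0·351 + 7.4·103 + 6.2·150 + 5.1·178 = 8518.8. Remainder 6380.4 / 21.0 ≈ 303.83.
y: need Σw·y = 58.2·143 = 8322.6. Existing = 5.6·241 + 8.9·67 + 4.0·138 + 7.4·146 + 6.2·220 + 5.1·162 = 5768.5. Remainder 2554.1 / 21.0 ≈ 121.62.

(304, 122)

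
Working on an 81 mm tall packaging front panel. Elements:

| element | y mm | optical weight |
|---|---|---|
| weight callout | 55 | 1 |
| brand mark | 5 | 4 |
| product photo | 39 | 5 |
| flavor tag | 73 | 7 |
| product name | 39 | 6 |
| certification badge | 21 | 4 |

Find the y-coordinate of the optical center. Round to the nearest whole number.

Weights sum to 1 + 4 + 5 + 7 + 6 + 4 = 27.
y: moment 1099 / weight 27 ≈ 40.70

y ≈ 41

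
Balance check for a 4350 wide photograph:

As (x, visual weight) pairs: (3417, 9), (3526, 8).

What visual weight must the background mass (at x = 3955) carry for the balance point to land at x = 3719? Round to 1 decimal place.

w ≈ 18.1

Existing Σw = 17 (9 + 8); existing moment 9·3417 + 8·3526 = 58961.
For the centroid to hit 3719: (58961 + w·3955) / (17 + w) = 3719.
Rearranging, w·(3955 − 3719) = 3719·17 − 58961 = 4262, so w ≈ 4262/236 = 18.06.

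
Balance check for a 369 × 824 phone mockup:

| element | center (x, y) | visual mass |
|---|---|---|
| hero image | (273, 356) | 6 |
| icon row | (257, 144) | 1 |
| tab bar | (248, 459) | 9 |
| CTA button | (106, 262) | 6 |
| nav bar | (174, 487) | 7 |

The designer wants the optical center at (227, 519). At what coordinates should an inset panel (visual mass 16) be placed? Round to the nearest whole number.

New total weight: (6 + 1 + 9 + 6 + 7) + 16 = 45.
Along x: (5981 + 16·x) / 45 = 227 (existing moment 6·273 + 1·257 + 9·248 + 6·106 + 7·174 = 5981) ⇒ x = (10215 − 5981) / 16 ≈ 264.62.
Along y: (11392 + 16·y) / 45 = 519 (existing moment 6·356 + 1·144 + 9·459 + 6·262 + 7·487 = 11392) ⇒ y = (23355 − 11392) / 16 ≈ 747.69.

(265, 748)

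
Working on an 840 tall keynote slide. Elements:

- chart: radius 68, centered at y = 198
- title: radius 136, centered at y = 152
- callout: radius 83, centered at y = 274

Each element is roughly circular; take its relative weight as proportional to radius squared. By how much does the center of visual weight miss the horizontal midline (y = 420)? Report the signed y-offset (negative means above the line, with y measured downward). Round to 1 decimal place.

Weights ∝ r²: chart 68² = 4624, title 136² = 18496, callout 83² = 6889; Σw = 30009.
y-moment: 4624·198 + 18496·152 + 6889·274 = 5614530; centroid 5614530/30009 ≈ 187.09.
Against y = 420, that's 187.09 − 420 = -232.91.

≈ -232.9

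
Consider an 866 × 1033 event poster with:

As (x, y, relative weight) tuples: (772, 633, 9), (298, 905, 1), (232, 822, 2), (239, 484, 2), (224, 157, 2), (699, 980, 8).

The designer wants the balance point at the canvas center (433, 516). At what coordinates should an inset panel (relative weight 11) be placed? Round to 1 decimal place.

(84.3, 62.9)

With the inset panel, Σw becomes 9 + 1 + 2 + 2 + 2 + 8 + 11 = 35.
Along x: (14228 + 11·x) / 35 = 433 (existing moment 9·772 + 1·298 + 2·232 + 2·239 + 2·224 + 8·699 = 14228) ⇒ x = (15155 − 14228) / 11 ≈ 84.27.
Along y: (17368 + 11·y) / 35 = 516 (existing moment 9·633 + 1·905 + 2·822 + 2·484 + 2·157 + 8·980 = 17368) ⇒ y = (18060 − 17368) / 11 ≈ 62.91.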